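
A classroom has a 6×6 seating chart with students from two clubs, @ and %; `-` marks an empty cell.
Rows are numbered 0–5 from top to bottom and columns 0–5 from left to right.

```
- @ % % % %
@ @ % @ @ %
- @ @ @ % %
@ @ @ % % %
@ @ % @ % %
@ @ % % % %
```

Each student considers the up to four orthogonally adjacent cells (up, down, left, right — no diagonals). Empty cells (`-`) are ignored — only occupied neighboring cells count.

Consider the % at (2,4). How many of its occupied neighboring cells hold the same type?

Occupied neighbors of (2,4): (1,4)=@, (3,4)=%, (2,3)=@, (2,5)=%.
Same type (%): 2 of 4.

2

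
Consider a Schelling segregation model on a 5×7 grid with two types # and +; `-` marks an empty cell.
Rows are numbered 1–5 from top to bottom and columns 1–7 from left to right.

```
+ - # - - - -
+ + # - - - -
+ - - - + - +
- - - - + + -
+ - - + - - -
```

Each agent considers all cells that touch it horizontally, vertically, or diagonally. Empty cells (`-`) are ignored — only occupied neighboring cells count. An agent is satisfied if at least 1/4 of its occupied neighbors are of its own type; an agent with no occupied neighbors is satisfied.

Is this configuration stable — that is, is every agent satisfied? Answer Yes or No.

Row 1: (1,1)+ 2/2 satisfied · (1,3)# 1/2 satisfied
Row 2: (2,1)+ 3/3 satisfied · (2,2)+ 3/5 satisfied · (2,3)# 1/2 satisfied
Row 3: (3,1)+ 2/2 satisfied · (3,5)+ 2/2 satisfied · (3,7)+ 1/1 satisfied
Row 4: (4,5)+ 3/3 satisfied · (4,6)+ 3/3 satisfied
Row 5: (5,1)+ 0/0 satisfied · (5,4)+ 1/1 satisfied
All meet the threshold, so the configuration is stable.

Yes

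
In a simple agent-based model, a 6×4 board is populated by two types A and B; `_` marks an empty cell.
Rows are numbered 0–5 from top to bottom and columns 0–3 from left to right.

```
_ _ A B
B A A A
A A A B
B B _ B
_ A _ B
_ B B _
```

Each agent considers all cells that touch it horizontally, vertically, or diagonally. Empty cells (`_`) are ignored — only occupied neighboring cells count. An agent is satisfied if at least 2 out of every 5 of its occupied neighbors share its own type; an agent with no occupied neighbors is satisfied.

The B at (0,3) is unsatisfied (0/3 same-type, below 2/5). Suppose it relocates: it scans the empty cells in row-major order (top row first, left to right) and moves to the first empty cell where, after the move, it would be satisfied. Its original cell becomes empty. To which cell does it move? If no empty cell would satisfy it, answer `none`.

(0,0)

Vacating (0,3). Empty cells in order:
  (0,0): 1/2 same-type → satisfied — stop here.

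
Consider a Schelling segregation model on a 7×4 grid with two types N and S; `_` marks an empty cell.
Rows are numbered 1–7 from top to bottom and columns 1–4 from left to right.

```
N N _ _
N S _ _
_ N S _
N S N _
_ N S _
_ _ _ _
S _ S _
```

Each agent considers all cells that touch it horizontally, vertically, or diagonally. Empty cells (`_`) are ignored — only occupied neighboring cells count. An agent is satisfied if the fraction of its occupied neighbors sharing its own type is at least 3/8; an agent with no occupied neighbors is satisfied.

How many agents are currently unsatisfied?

Row 1: (1,1)N 2/3 satisfied · (1,2)N 2/3 satisfied
Row 2: (2,1)N 3/4 satisfied · (2,2)S 1/5 not
Row 3: (3,2)N 3/6 satisfied · (3,3)S 2/4 satisfied
Row 4: (4,1)N 2/3 satisfied · (4,2)S 2/6 not · (4,3)N 2/5 satisfied
Row 5: (5,2)N 2/4 satisfied · (5,3)S 1/3 not
Row 7: (7,1)S 0/0 satisfied · (7,3)S 0/0 satisfied
Unsatisfied: (2,2), (4,2), (5,3) — 3 in total.

3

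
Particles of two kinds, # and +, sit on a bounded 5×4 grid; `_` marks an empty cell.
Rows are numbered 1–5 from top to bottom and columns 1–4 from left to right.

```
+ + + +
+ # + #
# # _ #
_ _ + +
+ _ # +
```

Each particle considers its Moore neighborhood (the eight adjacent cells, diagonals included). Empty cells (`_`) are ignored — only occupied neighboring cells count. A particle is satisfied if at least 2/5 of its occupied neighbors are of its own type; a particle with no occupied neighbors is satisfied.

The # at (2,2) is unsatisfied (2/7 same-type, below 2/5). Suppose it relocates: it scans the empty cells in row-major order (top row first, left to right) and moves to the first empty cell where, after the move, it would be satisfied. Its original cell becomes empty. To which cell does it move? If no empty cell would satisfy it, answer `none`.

(3,3)

Vacating (2,2). Empty cells in order:
  (3,3): 3/6 same-type → satisfied — stop here.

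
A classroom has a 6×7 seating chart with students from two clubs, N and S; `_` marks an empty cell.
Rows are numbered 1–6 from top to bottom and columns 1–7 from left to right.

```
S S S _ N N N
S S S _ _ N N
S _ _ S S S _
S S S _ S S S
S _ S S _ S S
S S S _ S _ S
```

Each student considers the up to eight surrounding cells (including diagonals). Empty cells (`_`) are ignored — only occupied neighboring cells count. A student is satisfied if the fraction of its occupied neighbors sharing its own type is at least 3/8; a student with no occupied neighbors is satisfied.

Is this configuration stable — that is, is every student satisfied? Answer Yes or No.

Yes

Row 1: (1,1)S 3/3 ✓ · (1,2)S 5/5 ✓ · (1,3)S 3/3 ✓ · (1,5)N 2/2 ✓ · (1,6)N 4/4 ✓ · (1,7)N 3/3 ✓
Row 2: (2,1)S 4/4 ✓ · (2,2)S 6/6 ✓ · (2,3)S 4/4 ✓ · (2,6)N 4/6 ✓ · (2,7)N 3/4 ✓
Row 3: (3,1)S 4/4 ✓ · (3,4)S 4/4 ✓ · (3,5)S 4/5 ✓ · (3,6)S 4/6 ✓
Row 4: (4,1)S 3/3 ✓ · (4,2)S 5/5 ✓ · (4,3)S 4/4 ✓ · (4,5)S 6/6 ✓ · (4,6)S 6/6 ✓ · (4,7)S 4/4 ✓
Row 5: (5,1)S 4/4 ✓ · (5,3)S 5/5 ✓ · (5,4)S 5/5 ✓ · (5,6)S 6/6 ✓ · (5,7)S 4/4 ✓
Row 6: (6,1)S 2/2 ✓ · (6,2)S 4/4 ✓ · (6,3)S 3/3 ✓ · (6,5)S 2/2 ✓ · (6,7)S 2/2 ✓
All meet the threshold, so the configuration is stable.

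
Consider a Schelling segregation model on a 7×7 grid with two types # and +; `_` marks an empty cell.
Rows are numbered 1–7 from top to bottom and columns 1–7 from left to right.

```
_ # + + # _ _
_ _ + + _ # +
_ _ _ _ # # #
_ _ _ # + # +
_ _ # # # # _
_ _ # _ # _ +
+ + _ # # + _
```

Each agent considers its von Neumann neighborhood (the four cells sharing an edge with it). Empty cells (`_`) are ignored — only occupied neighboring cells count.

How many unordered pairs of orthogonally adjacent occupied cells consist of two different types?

11

Scan each occupied cell's neighbors to the right and below so each pair is counted once.
Row 1: #(1,2)–+(1,3)≠ +(1,3)–+(1,4)= +(1,3)–+(2,3)= +(1,4)–#(1,5)≠ +(1,4)–+(2,4)=  → 2/5 unlike.
Row 2: +(2,3)–+(2,4)= #(2,6)–+(2,7)≠ #(2,6)–#(3,6)= +(2,7)–#(3,7)≠  → 2/4 unlike.
Row 3: #(3,5)–#(3,6)= #(3,5)–+(4,5)≠ #(3,6)–#(3,7)= #(3,6)–#(4,6)= #(3,7)–+(4,7)≠  → 2/5 unlike.
Row 4: #(4,4)–+(4,5)≠ #(4,4)–#(5,4)= +(4,5)–#(4,6)≠ +(4,5)–#(5,5)≠ #(4,6)–+(4,7)≠ #(4,6)–#(5,6)=  → 4/6 unlike.
Row 5: #(5,3)–#(5,4)= #(5,3)–#(6,3)= #(5,4)–#(5,5)= #(5,5)–#(5,6)= #(5,5)–#(6,5)=  → 0/5 unlike.
Row 6: #(6,5)–#(7,5)=  → 0/1 unlike.
Row 7: +(7,1)–+(7,2)= #(7,4)–#(7,5)= #(7,5)–+(7,6)≠  → 1/3 unlike.
Total adjacent occupied pairs: 29; unlike-type pairs: 11.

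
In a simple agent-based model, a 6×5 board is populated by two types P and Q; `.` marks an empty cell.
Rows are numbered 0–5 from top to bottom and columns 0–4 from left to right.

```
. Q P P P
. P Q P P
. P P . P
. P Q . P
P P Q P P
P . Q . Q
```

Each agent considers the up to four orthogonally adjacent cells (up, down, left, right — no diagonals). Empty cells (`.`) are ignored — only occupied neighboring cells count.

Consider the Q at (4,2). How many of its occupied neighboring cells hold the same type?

2

Occupied neighbors of (4,2): (3,2)=Q, (5,2)=Q, (4,1)=P, (4,3)=P.
Same type (Q): 2 of 4.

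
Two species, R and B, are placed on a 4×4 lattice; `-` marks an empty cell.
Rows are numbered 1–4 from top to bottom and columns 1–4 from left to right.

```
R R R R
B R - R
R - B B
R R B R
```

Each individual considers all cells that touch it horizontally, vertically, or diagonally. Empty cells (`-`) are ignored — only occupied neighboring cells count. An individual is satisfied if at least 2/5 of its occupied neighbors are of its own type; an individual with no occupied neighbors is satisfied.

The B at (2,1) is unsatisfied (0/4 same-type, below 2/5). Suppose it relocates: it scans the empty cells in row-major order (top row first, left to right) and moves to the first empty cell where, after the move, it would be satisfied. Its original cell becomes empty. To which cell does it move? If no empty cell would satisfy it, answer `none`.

none

Vacating (2,1). Empty cells in order:
  (2,3): 2/7 same-type → still unsatisfied.
  (3,2): 2/6 same-type → still unsatisfied.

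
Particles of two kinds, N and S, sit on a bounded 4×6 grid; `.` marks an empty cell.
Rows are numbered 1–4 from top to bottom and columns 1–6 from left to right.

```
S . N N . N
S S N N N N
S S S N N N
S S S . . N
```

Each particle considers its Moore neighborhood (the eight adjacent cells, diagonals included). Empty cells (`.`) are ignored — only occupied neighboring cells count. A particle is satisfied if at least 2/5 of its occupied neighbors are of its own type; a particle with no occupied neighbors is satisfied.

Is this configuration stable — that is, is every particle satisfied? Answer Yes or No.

Yes

(1,1)S 2/2 satisfied
(1,3)N 3/4 satisfied
(1,4)N 4/4 satisfied
(1,6)N 2/2 satisfied
(2,1)S 4/4 satisfied
(2,2)S 5/7 satisfied
(2,3)N 4/7 satisfied
(2,4)N 6/7 satisfied
(2,5)N 7/7 satisfied
(2,6)N 4/4 satisfied
(3,1)S 5/5 satisfied
(3,2)S 7/8 satisfied
(3,3)S 4/7 satisfied
(3,4)N 4/6 satisfied
(3,5)N 6/6 satisfied
(3,6)N 4/4 satisfied
(4,1)S 3/3 satisfied
(4,2)S 5/5 satisfied
(4,3)S 3/4 satisfied
(4,6)N 2/2 satisfied
All meet the threshold, so the configuration is stable.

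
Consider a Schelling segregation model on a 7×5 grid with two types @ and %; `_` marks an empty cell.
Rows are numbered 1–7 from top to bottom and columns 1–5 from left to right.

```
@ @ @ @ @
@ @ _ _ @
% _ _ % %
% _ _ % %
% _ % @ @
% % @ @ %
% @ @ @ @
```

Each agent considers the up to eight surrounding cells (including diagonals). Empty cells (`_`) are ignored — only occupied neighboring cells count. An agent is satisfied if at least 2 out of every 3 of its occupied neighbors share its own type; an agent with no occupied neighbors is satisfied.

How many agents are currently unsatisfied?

Row 1: (1,1)@ 3/3 ok · (1,2)@ 4/4 ok · (1,3)@ 3/3 ok · (1,4)@ 3/3 ok · (1,5)@ 2/2 ok
Row 2: (2,1)@ 3/4 ok · (2,2)@ 4/5 ok · (2,5)@ 2/4 unhappy
Row 3: (3,1)% 1/3 unhappy · (3,4)% 3/4 ok · (3,5)% 3/4 ok
Row 4: (4,1)% 2/2 ok · (4,4)% 4/6 ok · (4,5)% 3/5 unhappy
Row 5: (5,1)% 3/3 ok · (5,3)% 2/5 unhappy · (5,4)@ 3/7 unhappy · (5,5)@ 2/5 unhappy
Row 6: (6,1)% 3/4 ok · (6,2)% 4/7 unhappy · (6,3)@ 5/7 ok · (6,4)@ 6/8 ok · (6,5)% 0/5 unhappy
Row 7: (7,1)% 2/3 ok · (7,2)@ 2/5 unhappy · (7,3)@ 4/5 ok · (7,4)@ 4/5 ok · (7,5)@ 2/3 ok
Unsatisfied: (2,5), (3,1), (4,5), (5,3), (5,4), (5,5), (6,2), (6,5), (7,2) — 9 in total.

9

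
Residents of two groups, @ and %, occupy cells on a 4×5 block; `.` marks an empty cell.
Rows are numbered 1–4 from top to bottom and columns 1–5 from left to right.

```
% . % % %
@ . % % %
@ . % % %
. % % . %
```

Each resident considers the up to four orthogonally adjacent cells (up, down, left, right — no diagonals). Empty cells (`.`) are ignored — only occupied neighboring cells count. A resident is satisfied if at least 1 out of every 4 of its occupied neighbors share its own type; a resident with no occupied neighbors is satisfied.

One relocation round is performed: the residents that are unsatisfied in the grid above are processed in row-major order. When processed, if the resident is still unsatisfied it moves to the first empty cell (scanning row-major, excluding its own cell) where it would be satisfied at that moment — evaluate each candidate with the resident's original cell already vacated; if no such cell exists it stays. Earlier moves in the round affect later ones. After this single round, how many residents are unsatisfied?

Initially unsatisfied (in order): (1,1).
  (1,1) → (1,2).
Resulting grid:
. % % % %
@ . % % %
@ . % % %
. % % . %
All satisfied now.

0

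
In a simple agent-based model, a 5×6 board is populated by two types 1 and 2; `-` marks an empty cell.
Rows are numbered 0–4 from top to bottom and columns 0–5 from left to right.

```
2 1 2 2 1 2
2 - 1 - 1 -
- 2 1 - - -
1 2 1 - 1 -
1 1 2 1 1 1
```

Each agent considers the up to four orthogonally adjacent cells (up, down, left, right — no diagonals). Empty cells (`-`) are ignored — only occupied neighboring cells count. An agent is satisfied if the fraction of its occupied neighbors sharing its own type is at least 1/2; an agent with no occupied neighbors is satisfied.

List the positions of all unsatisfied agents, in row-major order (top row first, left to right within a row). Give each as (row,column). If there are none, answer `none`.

(0,1), (0,2), (0,4), (0,5), (3,1), (3,2), (4,1), (4,2)

Row 0: (0,0)2 1/2 ok · (0,1)1 0/2 unhappy · (0,2)2 1/3 unhappy · (0,3)2 1/2 ok · (0,4)1 1/3 unhappy · (0,5)2 0/1 unhappy
Row 1: (1,0)2 1/1 ok · (1,2)1 1/2 ok · (1,4)1 1/1 ok
Row 2: (2,1)2 1/2 ok · (2,2)1 2/3 ok
Row 3: (3,0)1 1/2 ok · (3,1)2 1/4 unhappy · (3,2)1 1/3 unhappy · (3,4)1 1/1 ok
Row 4: (4,0)1 2/2 ok · (4,1)1 1/3 unhappy · (4,2)2 0/3 unhappy · (4,3)1 1/2 ok · (4,4)1 3/3 ok · (4,5)1 1/1 ok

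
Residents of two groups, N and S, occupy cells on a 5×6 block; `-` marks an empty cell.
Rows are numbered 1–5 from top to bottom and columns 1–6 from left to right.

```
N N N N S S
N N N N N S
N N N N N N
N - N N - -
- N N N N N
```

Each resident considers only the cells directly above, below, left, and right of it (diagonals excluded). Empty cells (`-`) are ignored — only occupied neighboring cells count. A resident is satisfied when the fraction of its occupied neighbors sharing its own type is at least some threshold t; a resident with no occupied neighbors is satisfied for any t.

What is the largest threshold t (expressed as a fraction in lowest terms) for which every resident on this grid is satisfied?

1/3

Row 1: (1,1)N 2/2 · (1,2)N 3/3 · (1,3)N 3/3 · (1,4)N 2/3 · (1,5)S 1/3 · (1,6)S 2/2
Row 2: (2,1)N 3/3 · (2,2)N 4/4 · (2,3)N 4/4 · (2,4)N 4/4 · (2,5)N 2/4 · (2,6)S 1/3
Row 3: (3,1)N 3/3 · (3,2)N 3/3 · (3,3)N 4/4 · (3,4)N 4/4 · (3,5)N 3/3 · (3,6)N 1/2
Row 4: (4,1)N 1/1 · (4,3)N 3/3 · (4,4)N 3/3
Row 5: (5,2)N 1/1 · (5,3)N 3/3 · (5,4)N 3/3 · (5,5)N 2/2 · (5,6)N 1/1
The smallest same-type fraction is 1/3 at (1,5), which reduces to 1/3. Any threshold above that leaves this resident unsatisfied.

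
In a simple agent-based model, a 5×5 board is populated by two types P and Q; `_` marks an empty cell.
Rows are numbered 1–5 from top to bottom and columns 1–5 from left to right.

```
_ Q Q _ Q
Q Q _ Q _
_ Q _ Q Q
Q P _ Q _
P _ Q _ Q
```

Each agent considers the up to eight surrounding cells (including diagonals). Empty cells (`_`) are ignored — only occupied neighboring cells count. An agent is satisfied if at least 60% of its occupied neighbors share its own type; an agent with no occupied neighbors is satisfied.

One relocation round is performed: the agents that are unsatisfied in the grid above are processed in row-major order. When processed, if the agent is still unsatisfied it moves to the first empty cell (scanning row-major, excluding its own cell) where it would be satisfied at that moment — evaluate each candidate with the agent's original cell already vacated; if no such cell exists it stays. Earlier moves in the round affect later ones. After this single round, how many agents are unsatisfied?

Initially unsatisfied (in order): (4,1), (4,2), (5,1), (5,3).
  (4,1) → (1,1).
  (4,2): no empty cell satisfies it; stays.
  (5,1): now satisfied by earlier moves; stays.
  (5,3) → (1,4).
Resulting grid:
Q Q Q Q Q
Q Q _ Q _
_ Q _ Q Q
_ P _ Q _
P _ _ _ Q
Unsatisfied now: (4,2).

1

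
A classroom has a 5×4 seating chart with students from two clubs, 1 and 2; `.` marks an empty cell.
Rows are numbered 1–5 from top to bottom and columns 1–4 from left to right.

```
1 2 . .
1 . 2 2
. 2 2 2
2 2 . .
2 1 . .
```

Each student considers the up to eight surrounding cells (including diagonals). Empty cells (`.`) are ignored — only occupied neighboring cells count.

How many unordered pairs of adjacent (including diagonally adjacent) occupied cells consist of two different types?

6

Scan each occupied cell's neighbors to the right and below (and the two forward diagonals) so each pair is counted once.
From row 1: 2 unlike of 4 pairs (running 2/4).
From row 2: 1 unlike of 7 pairs (running 3/11).
From row 3: 0 unlike of 5 pairs (running 3/16).
From row 4: 2 unlike of 5 pairs (running 5/21).
From row 5: 1 unlike of 1 pairs (running 6/22).
Total adjacent occupied pairs: 22; unlike-type pairs: 6.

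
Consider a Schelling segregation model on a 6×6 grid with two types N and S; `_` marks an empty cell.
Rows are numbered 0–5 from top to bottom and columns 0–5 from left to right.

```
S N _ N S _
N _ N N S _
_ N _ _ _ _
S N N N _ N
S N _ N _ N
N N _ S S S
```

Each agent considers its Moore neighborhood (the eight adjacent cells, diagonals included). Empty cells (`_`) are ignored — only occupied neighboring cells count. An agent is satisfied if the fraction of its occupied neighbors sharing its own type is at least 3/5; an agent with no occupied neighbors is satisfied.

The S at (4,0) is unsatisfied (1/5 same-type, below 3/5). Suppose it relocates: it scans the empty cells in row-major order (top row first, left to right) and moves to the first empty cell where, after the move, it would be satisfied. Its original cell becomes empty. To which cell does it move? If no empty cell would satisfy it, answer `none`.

(0,5)

Vacating (4,0). Empty cells in order:
  (0,2): 0/4 same-type → still unsatisfied.
  (0,5): 2/2 same-type → satisfied — stop here.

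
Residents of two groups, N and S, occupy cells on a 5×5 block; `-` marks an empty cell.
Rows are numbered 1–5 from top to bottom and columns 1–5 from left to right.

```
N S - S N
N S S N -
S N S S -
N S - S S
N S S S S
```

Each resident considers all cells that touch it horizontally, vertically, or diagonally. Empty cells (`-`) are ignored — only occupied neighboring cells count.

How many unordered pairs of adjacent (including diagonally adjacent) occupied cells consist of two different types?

Scan each occupied cell's neighbors to the right and below (and the two forward diagonals) so each pair is counted once.
From row 1: 5 unlike of 10 pairs (running 5/10).
From row 2: 7 unlike of 13 pairs (running 12/23).
From row 3: 4 unlike of 11 pairs (running 16/34).
From row 4: 3 unlike of 12 pairs (running 19/46).
From row 5: 1 unlike of 4 pairs (running 20/50).
Total adjacent occupied pairs: 50; unlike-type pairs: 20.

20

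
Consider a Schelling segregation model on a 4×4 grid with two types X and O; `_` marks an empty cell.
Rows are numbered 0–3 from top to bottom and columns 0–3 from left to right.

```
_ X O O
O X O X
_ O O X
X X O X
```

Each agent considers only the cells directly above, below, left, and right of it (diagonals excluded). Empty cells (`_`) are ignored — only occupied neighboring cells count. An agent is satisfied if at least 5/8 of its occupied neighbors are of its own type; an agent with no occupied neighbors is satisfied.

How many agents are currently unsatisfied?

10

Row 0: (0,1)X 1/2 unhappy · (0,2)O 2/3 ok · (0,3)O 1/2 unhappy
Row 1: (1,0)O 0/1 unhappy · (1,1)X 1/4 unhappy · (1,2)O 2/4 unhappy · (1,3)X 1/3 unhappy
Row 2: (2,1)O 1/3 unhappy · (2,2)O 3/4 ok · (2,3)X 2/3 ok
Row 3: (3,0)X 1/1 ok · (3,1)X 1/3 unhappy · (3,2)O 1/3 unhappy · (3,3)X 1/2 unhappy
Unsatisfied: (0,1), (0,3), (1,0), (1,1), (1,2), (1,3), (2,1), (3,1), (3,2), (3,3) — 10 in total.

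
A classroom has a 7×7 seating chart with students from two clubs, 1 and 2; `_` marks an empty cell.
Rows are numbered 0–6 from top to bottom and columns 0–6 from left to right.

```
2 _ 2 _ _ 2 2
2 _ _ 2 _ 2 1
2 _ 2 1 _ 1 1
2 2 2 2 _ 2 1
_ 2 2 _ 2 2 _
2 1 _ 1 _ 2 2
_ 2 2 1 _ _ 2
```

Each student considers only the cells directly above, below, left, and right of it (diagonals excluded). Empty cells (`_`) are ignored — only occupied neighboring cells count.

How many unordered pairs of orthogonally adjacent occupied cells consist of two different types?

12

Scan each occupied cell's neighbors to the right and below so each pair is counted once.
Row 0: 2(0,0)–2(1,0)= 2(0,5)–2(0,6)= 2(0,5)–2(1,5)= 2(0,6)–1(1,6)≠  → 1/4 unlike.
Row 1: 2(1,0)–2(2,0)= 2(1,3)–1(2,3)≠ 2(1,5)–1(1,6)≠ 2(1,5)–1(2,5)≠ 1(1,6)–1(2,6)=  → 3/5 unlike.
Row 2: 2(2,0)–2(3,0)= 2(2,2)–1(2,3)≠ 2(2,2)–2(3,2)= 1(2,3)–2(3,3)≠ 1(2,5)–1(2,6)= 1(2,5)–2(3,5)≠ 1(2,6)–1(3,6)=  → 3/7 unlike.
Row 3: 2(3,0)–2(3,1)= 2(3,1)–2(3,2)= 2(3,1)–2(4,1)= 2(3,2)–2(3,3)= 2(3,2)–2(4,2)= 2(3,5)–1(3,6)≠ 2(3,5)–2(4,5)=  → 1/7 unlike.
Row 4: 2(4,1)–2(4,2)= 2(4,1)–1(5,1)≠ 2(4,4)–2(4,5)= 2(4,5)–2(5,5)=  → 1/4 unlike.
Row 5: 2(5,0)–1(5,1)≠ 1(5,1)–2(6,1)≠ 1(5,3)–1(6,3)= 2(5,5)–2(5,6)= 2(5,6)–2(6,6)=  → 2/5 unlike.
Row 6: 2(6,1)–2(6,2)= 2(6,2)–1(6,3)≠  → 1/2 unlike.
Total adjacent occupied pairs: 34; unlike-type pairs: 12.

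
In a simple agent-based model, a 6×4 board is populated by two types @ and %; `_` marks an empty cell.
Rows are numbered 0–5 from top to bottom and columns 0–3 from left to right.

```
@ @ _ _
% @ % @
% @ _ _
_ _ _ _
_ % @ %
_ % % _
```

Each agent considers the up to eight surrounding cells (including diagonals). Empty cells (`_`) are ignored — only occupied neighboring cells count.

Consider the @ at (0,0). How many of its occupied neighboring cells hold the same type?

2

Occupied neighbors of (0,0): (0,1)=@, (1,0)=%, (1,1)=@.
Same type (@): 2 of 3.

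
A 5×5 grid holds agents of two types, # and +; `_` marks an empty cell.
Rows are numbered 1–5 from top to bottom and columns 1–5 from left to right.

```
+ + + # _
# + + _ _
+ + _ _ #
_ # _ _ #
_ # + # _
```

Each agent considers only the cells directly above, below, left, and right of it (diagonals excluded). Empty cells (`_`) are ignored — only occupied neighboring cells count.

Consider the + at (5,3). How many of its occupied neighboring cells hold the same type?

0

Occupied neighbors of (5,3): (5,2)=#, (5,4)=#.
Same type (+): 0 of 2.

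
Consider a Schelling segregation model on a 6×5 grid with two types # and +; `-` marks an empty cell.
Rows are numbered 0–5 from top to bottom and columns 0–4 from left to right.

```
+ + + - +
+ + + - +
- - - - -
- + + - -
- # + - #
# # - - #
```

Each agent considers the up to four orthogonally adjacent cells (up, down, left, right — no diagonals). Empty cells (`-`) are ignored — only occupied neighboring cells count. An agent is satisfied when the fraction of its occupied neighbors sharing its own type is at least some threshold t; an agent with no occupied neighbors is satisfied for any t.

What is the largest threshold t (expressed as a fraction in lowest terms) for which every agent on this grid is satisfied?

1/3

(0,0)+ 2/2
(0,1)+ 3/3
(0,2)+ 2/2
(0,4)+ 1/1
(1,0)+ 2/2
(1,1)+ 3/3
(1,2)+ 2/2
(1,4)+ 1/1
(3,1)+ 1/2
(3,2)+ 2/2
(4,1)# 1/3
(4,2)+ 1/2
(4,4)# 1/1
(5,0)# 1/1
(5,1)# 2/2
(5,4)# 1/1
The smallest same-type fraction is 1/3 at (4,1), which reduces to 1/3. Any threshold above that leaves this agent unsatisfied.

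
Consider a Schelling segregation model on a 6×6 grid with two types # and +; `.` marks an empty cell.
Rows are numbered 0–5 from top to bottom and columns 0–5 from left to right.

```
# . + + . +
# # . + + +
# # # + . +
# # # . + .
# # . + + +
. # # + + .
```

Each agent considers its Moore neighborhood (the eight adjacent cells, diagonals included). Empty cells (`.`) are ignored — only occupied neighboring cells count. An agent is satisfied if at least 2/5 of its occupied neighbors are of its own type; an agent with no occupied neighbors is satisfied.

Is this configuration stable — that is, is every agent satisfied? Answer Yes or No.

(0,0)# 2/2 ✓
(0,2)+ 2/3 ✓
(0,3)+ 3/3 ✓
(0,5)+ 2/2 ✓
(1,0)# 4/4 ✓
(1,1)# 5/6 ✓
(1,3)+ 4/5 ✓
(1,4)+ 6/6 ✓
(1,5)+ 3/3 ✓
(2,0)# 5/5 ✓
(2,1)# 7/7 ✓
(2,2)# 4/6 ✓
(2,3)+ 3/5 ✓
(2,5)+ 3/3 ✓
(3,0)# 5/5 ✓
(3,1)# 7/7 ✓
(3,2)# 4/6 ✓
(3,4)+ 5/5 ✓
(4,0)# 4/4 ✓
(4,1)# 6/6 ✓
(4,3)+ 4/6 ✓
(4,4)+ 5/5 ✓
(4,5)+ 3/3 ✓
(5,1)# 3/3 ✓
(5,2)# 2/4 ✓
(5,3)+ 3/4 ✓
(5,4)+ 4/4 ✓
All meet the threshold, so the configuration is stable.

Yes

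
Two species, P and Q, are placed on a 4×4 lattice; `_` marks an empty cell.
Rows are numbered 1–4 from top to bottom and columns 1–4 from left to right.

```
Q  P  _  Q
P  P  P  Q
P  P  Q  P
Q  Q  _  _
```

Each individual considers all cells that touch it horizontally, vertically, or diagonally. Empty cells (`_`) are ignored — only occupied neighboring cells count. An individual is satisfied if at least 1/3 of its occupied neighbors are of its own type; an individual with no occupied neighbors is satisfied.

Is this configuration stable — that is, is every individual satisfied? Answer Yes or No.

(1,1)Q 0/3 unhappy
(1,2)P 3/4 ok
(1,4)Q 1/2 ok
(2,1)P 4/5 ok
(2,2)P 5/7 ok
(2,3)P 4/7 ok
(2,4)Q 2/4 ok
(3,1)P 3/5 ok
(3,2)P 4/7 ok
(3,3)Q 2/6 ok
(3,4)P 1/3 ok
(4,1)Q 1/3 ok
(4,2)Q 2/4 ok
For instance (1,1) has only 0/3 same-type neighbors, below 1/3.

No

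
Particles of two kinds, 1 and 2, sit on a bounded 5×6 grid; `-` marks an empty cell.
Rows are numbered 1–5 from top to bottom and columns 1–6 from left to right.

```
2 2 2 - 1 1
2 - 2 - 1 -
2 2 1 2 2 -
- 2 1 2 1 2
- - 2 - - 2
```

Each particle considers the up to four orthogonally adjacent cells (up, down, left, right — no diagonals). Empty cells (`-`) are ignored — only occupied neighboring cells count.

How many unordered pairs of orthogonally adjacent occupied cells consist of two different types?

10

Scan each occupied cell's neighbors to the right and below so each pair is counted once.
From row 1: 0 unlike of 6 pairs (running 0/6).
From row 2: 2 unlike of 3 pairs (running 2/9).
From row 3: 3 unlike of 8 pairs (running 5/17).
From row 4: 5 unlike of 6 pairs (running 10/23).
Total adjacent occupied pairs: 23; unlike-type pairs: 10.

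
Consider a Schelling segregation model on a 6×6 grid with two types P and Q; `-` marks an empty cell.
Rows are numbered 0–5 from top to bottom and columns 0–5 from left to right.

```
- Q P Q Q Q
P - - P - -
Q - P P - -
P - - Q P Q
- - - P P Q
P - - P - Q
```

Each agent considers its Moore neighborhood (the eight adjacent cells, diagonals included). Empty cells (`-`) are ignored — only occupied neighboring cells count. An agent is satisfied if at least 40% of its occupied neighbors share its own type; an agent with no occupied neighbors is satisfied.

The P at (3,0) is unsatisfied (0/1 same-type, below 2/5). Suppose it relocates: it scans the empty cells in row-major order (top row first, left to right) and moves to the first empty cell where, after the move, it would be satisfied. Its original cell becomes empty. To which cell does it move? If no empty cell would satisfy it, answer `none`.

Vacating (3,0). Empty cells in order:
  (0,0): 1/2 same-type → satisfied — stop here.

(0,0)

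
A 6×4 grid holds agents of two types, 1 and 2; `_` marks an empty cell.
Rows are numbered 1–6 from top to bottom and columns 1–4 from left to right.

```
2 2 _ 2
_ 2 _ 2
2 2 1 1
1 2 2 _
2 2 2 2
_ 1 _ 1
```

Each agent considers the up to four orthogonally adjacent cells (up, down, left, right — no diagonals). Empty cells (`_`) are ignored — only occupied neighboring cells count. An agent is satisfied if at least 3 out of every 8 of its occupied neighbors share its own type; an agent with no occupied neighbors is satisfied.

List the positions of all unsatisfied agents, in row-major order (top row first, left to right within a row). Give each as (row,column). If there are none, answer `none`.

(3,3), (4,1), (6,2), (6,4)

(1,1)2 1/1 ✓
(1,2)2 2/2 ✓
(1,4)2 1/1 ✓
(2,2)2 2/2 ✓
(2,4)2 1/2 ✓
(3,1)2 1/2 ✓
(3,2)2 3/4 ✓
(3,3)1 1/3 ✗
(3,4)1 1/2 ✓
(4,1)1 0/3 ✗
(4,2)2 3/4 ✓
(4,3)2 2/3 ✓
(5,1)2 1/2 ✓
(5,2)2 3/4 ✓
(5,3)2 3/3 ✓
(5,4)2 1/2 ✓
(6,2)1 0/1 ✗
(6,4)1 0/1 ✗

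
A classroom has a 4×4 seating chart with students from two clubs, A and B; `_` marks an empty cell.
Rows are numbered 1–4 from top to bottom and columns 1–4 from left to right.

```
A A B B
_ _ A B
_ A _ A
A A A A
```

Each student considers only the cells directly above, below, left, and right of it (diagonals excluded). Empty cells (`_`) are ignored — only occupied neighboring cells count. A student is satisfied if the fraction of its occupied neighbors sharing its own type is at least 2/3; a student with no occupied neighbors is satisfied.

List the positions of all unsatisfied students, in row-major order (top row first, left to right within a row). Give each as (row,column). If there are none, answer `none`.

(1,2), (1,3), (2,3), (2,4), (3,4)

Row 1: (1,1)A 1/1 ok · (1,2)A 1/2 unhappy · (1,3)B 1/3 unhappy · (1,4)B 2/2 ok
Row 2: (2,3)A 0/2 unhappy · (2,4)B 1/3 unhappy
Row 3: (3,2)A 1/1 ok · (3,4)A 1/2 unhappy
Row 4: (4,1)A 1/1 ok · (4,2)A 3/3 ok · (4,3)A 2/2 ok · (4,4)A 2/2 ok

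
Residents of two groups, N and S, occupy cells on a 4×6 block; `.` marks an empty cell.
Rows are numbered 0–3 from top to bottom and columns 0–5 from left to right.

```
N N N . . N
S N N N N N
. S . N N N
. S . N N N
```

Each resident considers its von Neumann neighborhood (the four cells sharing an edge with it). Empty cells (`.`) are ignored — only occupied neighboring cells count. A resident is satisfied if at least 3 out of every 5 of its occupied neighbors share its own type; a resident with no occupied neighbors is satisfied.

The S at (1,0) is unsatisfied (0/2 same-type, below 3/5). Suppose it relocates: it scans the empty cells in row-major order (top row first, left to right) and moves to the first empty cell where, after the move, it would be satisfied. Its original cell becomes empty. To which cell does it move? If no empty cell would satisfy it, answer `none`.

(2,0)

Vacating (1,0). Empty cells in order:
  (0,3): 0/2 same-type → still unsatisfied.
  (0,4): 0/2 same-type → still unsatisfied.
  (2,0): 1/1 same-type → satisfied — stop here.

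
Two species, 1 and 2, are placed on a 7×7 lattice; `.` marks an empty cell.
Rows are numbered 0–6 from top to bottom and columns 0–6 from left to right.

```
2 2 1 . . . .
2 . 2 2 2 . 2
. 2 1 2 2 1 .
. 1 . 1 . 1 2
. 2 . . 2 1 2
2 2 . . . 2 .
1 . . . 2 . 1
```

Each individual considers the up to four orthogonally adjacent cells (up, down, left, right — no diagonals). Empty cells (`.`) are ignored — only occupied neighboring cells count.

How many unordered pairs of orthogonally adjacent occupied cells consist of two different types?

Scan each occupied cell's neighbors to the right and below so each pair is counted once.
Row 0: 2(0,0)–2(0,1)= 2(0,0)–2(1,0)= 2(0,1)–1(0,2)≠ 1(0,2)–2(1,2)≠  → 2/4 unlike.
Row 1: 2(1,2)–2(1,3)= 2(1,2)–1(2,2)≠ 2(1,3)–2(1,4)= 2(1,3)–2(2,3)= 2(1,4)–2(2,4)=  → 1/5 unlike.
Row 2: 2(2,1)–1(2,2)≠ 2(2,1)–1(3,1)≠ 1(2,2)–2(2,3)≠ 2(2,3)–2(2,4)= 2(2,3)–1(3,3)≠ 2(2,4)–1(2,5)≠ 1(2,5)–1(3,5)=  → 5/7 unlike.
Row 3: 1(3,1)–2(4,1)≠ 1(3,5)–2(3,6)≠ 1(3,5)–1(4,5)= 2(3,6)–2(4,6)=  → 2/4 unlike.
Row 4: 2(4,1)–2(5,1)= 2(4,4)–1(4,5)≠ 1(4,5)–2(4,6)≠ 1(4,5)–2(5,5)≠  → 3/4 unlike.
Row 5: 2(5,0)–2(5,1)= 2(5,0)–1(6,0)≠  → 1/2 unlike.
Total adjacent occupied pairs: 26; unlike-type pairs: 14.

14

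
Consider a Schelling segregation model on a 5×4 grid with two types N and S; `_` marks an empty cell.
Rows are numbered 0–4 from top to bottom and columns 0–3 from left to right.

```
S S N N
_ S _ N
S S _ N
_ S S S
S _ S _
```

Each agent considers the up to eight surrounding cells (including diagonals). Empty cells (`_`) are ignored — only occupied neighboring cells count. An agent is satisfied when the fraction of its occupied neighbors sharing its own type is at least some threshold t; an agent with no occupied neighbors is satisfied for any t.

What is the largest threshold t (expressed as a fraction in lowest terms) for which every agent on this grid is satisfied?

Row 0: (0,0)S 2/2 · (0,1)S 2/3 · (0,2)N 2/4 · (0,3)N 2/2
Row 1: (1,1)S 4/5 · (1,3)N 3/3
Row 2: (2,0)S 3/3 · (2,1)S 4/4 · (2,3)N 1/3
Row 3: (3,1)S 5/5 · (3,2)S 4/5 · (3,3)S 2/3
Row 4: (4,0)S 1/1 · (4,2)S 3/3
The smallest same-type fraction is 1/3 at (2,3), which reduces to 1/3. Any threshold above that leaves this agent unsatisfied.

1/3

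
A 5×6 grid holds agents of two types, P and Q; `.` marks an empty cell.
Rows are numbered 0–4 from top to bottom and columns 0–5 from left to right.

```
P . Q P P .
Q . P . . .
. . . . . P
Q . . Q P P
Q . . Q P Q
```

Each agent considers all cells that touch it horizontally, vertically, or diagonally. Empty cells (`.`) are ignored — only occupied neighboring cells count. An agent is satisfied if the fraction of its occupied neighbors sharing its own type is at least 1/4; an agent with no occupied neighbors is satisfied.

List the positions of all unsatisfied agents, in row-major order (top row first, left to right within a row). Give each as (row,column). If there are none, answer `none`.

(0,0), (0,2), (1,0), (4,5)

Row 0: (0,0)P 0/1 unhappy · (0,2)Q 0/2 unhappy · (0,3)P 2/3 ok · (0,4)P 1/1 ok
Row 1: (1,0)Q 0/1 unhappy · (1,2)P 1/2 ok
Row 2: (2,5)P 2/2 ok
Row 3: (3,0)Q 1/1 ok · (3,3)Q 1/3 ok · (3,4)P 3/6 ok · (3,5)P 3/4 ok
Row 4: (4,0)Q 1/1 ok · (4,3)Q 1/3 ok · (4,4)P 2/5 ok · (4,5)Q 0/3 unhappy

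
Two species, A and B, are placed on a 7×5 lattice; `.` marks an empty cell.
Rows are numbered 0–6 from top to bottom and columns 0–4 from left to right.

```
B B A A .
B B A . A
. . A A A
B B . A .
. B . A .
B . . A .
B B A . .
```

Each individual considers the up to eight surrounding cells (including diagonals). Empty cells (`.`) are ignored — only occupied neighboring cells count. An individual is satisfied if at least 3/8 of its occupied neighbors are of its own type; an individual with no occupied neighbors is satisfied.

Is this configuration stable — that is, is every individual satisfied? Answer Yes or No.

Yes

Row 0: (0,0)B 3/3 satisfied · (0,1)B 3/5 satisfied · (0,2)A 2/4 satisfied · (0,3)A 3/3 satisfied
Row 1: (1,0)B 3/3 satisfied · (1,1)B 3/6 satisfied · (1,2)A 4/6 satisfied · (1,4)A 3/3 satisfied
Row 2: (2,2)A 3/5 satisfied · (2,3)A 5/5 satisfied · (2,4)A 3/3 satisfied
Row 3: (3,0)B 2/2 satisfied · (3,1)B 2/3 satisfied · (3,3)A 4/4 satisfied
Row 4: (4,1)B 3/3 satisfied · (4,3)A 2/2 satisfied
Row 5: (5,0)B 3/3 satisfied · (5,3)A 2/2 satisfied
Row 6: (6,0)B 2/2 satisfied · (6,1)B 2/3 satisfied · (6,2)A 1/2 satisfied
All meet the threshold, so the configuration is stable.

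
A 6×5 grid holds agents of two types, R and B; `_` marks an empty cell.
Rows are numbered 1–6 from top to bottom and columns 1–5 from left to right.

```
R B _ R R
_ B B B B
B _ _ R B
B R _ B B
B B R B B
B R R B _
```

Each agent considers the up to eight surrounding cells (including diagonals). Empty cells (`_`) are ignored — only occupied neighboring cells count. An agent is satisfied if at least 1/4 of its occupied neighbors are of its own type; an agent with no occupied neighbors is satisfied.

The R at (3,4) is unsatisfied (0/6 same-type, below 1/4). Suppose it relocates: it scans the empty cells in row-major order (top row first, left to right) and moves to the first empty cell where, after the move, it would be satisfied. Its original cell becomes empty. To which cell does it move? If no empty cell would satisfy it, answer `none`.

(2,1)

Vacating (3,4). Empty cells in order:
  (1,3): 1/5 same-type → still unsatisfied.
  (2,1): 1/4 same-type → satisfied — stop here.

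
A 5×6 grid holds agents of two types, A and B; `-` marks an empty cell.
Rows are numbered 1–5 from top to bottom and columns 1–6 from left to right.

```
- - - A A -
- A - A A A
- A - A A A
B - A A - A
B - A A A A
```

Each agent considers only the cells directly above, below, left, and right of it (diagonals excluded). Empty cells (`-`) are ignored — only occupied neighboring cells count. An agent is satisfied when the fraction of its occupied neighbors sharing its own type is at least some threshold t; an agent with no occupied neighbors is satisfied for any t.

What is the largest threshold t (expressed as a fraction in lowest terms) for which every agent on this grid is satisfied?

1/1

Row 1: (1,4)A 2/2 · (1,5)A 2/2
Row 2: (2,2)A 1/1 · (2,4)A 3/3 · (2,5)A 4/4 · (2,6)A 2/2
Row 3: (3,2)A 1/1 · (3,4)A 3/3 · (3,5)A 3/3 · (3,6)A 3/3
Row 4: (4,1)B 1/1 · (4,3)A 2/2 · (4,4)A 3/3 · (4,6)A 2/2
Row 5: (5,1)B 1/1 · (5,3)A 2/2 · (5,4)A 3/3 · (5,5)A 2/2 · (5,6)A 2/2
The smallest same-type fraction is 2/2 at (1,4), which reduces to 1/1. Any threshold above that leaves this agent unsatisfied.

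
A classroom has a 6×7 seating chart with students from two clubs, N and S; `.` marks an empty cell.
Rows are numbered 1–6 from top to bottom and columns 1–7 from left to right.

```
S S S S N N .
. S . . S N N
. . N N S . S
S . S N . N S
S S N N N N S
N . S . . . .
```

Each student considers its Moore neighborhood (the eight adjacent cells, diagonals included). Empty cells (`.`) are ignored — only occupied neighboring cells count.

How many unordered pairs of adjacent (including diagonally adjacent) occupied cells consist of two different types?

27

Scan each occupied cell's neighbors to the right and below (and the two forward diagonals) so each pair is counted once.
Row 1: S(1,1)–S(1,2)= S(1,1)–S(2,2)= S(1,2)–S(1,3)= S(1,2)–S(2,2)= S(1,3)–S(1,4)= S(1,3)–S(2,2)= S(1,4)–N(1,5)≠ S(1,4)–S(2,5)= N(1,5)–N(1,6)= N(1,5)–S(2,5)≠ N(1,5)–N(2,6)= N(1,6)–N(2,6)= N(1,6)–N(2,7)= N(1,6)–S(2,5)≠  → 3/14 unlike.
Row 2: S(2,2)–N(3,3)≠ S(2,5)–N(2,6)≠ S(2,5)–S(3,5)= S(2,5)–N(3,4)≠ N(2,6)–N(2,7)= N(2,6)–S(3,7)≠ N(2,6)–S(3,5)≠ N(2,7)–S(3,7)≠  → 6/8 unlike.
Row 3: N(3,3)–N(3,4)= N(3,3)–S(4,3)≠ N(3,3)–N(4,4)= N(3,4)–S(3,5)≠ N(3,4)–N(4,4)= N(3,4)–S(4,3)≠ S(3,5)–N(4,6)≠ S(3,5)–N(4,4)≠ S(3,7)–S(4,7)= S(3,7)–N(4,6)≠  → 6/10 unlike.
Row 4: S(4,1)–S(5,1)= S(4,1)–S(5,2)= S(4,3)–N(4,4)≠ S(4,3)–N(5,3)≠ S(4,3)–N(5,4)≠ S(4,3)–S(5,2)= N(4,4)–N(5,4)= N(4,4)–N(5,5)= N(4,4)–N(5,3)= N(4,6)–S(4,7)≠ N(4,6)–N(5,6)= N(4,6)–S(5,7)≠ N(4,6)–N(5,5)= S(4,7)–S(5,7)= S(4,7)–N(5,6)≠  → 6/15 unlike.
Row 5: S(5,1)–S(5,2)= S(5,1)–N(6,1)≠ S(5,2)–N(5,3)≠ S(5,2)–S(6,3)= S(5,2)–N(6,1)≠ N(5,3)–N(5,4)= N(5,3)–S(6,3)≠ N(5,4)–N(5,5)= N(5,4)–S(6,3)≠ N(5,5)–N(5,6)= N(5,6)–S(5,7)≠  → 6/11 unlike.
Total adjacent occupied pairs: 58; unlike-type pairs: 27.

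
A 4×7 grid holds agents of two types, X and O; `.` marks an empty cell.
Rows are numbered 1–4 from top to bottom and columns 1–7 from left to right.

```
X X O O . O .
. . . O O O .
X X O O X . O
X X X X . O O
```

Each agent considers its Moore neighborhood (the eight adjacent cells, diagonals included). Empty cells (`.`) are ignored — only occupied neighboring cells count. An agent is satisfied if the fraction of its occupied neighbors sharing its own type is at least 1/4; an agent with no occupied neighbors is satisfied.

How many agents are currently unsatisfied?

1

Row 1: (1,1)X 1/1 ✓ · (1,2)X 1/2 ✓ · (1,3)O 2/3 ✓ · (1,4)O 3/3 ✓ · (1,6)O 2/2 ✓
Row 2: (2,4)O 5/6 ✓ · (2,5)O 5/6 ✓ · (2,6)O 3/4 ✓
Row 3: (3,1)X 3/3 ✓ · (3,2)X 4/5 ✓ · (3,3)O 2/6 ✓ · (3,4)O 3/6 ✓ · (3,5)X 1/6 ✗ · (3,7)O 3/3 ✓
Row 4: (4,1)X 3/3 ✓ · (4,2)X 4/5 ✓ · (4,3)X 3/5 ✓ · (4,4)X 2/4 ✓ · (4,6)O 2/3 ✓ · (4,7)O 2/2 ✓
Unsatisfied: (3,5) — 1 in total.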